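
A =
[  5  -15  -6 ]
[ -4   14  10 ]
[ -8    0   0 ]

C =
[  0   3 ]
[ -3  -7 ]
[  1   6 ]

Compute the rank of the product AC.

2

First compute AC:
[[ 39,  84],
 [-32, -50],
 [  0, -24]]
Now row reduce the product.
R2 ← R2 + (32/39)·R1: [0, 246/13]
R3 ← R3 + (52/41)·R2: [0, 0]
2 nonzero rows, so rank(AC) = 2.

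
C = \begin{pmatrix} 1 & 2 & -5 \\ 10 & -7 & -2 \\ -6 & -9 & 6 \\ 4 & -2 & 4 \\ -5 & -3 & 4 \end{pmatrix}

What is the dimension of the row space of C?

Row reduce to echelon form.
R2 ← R2 − (10)·R1: [0, -27, 48]
R3 ← R3 + (6)·R1: [0, 3, -24]
R4 ← R4 − (4)·R1: [0, -10, 24]
R5 ← R5 + (5)·R1: [0, 7, -21]
R3 ← R3 + (1/9)·R2: [0, 0, -56/3]
R4 ← R4 − (10/27)·R2: [0, 0, 56/9]
R5 ← R5 + (7/27)·R2: [0, 0, -77/9]
R4 ← R4 + (1/3)·R3: [0, 0, 0]
R5 ← R5 − (11/24)·R3: [0, 0, 0]
Echelon form has 3 nonzero rows, so rank(C) = 3.
The row space has dimension equal to the rank: 3.

3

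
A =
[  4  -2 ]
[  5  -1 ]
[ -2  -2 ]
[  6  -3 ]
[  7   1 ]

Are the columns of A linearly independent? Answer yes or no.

yes

Row reduce A to echelon form.
R2 ← R2 − (5/4)·R1: [0, 3/2]
R3 ← R3 + (1/2)·R1: [0, -3]
R4 ← R4 − (3/2)·R1: [0, 0]
R5 ← R5 − (7/4)·R1: [0, 9/2]
R3 ← R3 + (2)·R2: [0, 0]
R5 ← R5 − (3)·R2: [0, 0]
2 pivots among 2 columns.
Every column is a pivot column, so the columns are linearly independent.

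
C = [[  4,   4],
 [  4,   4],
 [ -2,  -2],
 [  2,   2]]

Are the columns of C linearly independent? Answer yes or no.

Row reduce C to echelon form.
R2 ← R2 − R1: [0, 0]
R3 ← R3 + (1/2)·R1: [0, 0]
R4 ← R4 − (1/2)·R1: [0, 0]
1 pivot among 2 columns.
Only 1 < 2 pivot columns, so the columns are linearly dependent.

no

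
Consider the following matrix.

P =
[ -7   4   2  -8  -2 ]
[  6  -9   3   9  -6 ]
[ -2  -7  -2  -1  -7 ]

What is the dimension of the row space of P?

Row reduce to echelon form.
R2 ← R2 + (6/7)·R1: [0, -39/7, 33/7, 15/7, -54/7]
R3 ← R3 − (2/7)·R1: [0, -57/7, -18/7, 9/7, -45/7]
R3 ← R3 − (19/13)·R2: [0, 0, -123/13, -24/13, 63/13]
Echelon form has 3 nonzero rows, so rank(P) = 3.
The row space has dimension equal to the rank: 3.

3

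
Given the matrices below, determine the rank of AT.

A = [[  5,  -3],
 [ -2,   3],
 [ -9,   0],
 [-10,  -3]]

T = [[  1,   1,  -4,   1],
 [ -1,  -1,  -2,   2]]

2

First compute AT:
[[  8,   8, -14,  -1],
 [ -5,  -5,   2,   4],
 [ -9,  -9,  36,  -9],
 [ -7,  -7,  46, -16]]
Now row reduce the product.
R2 ← R2 + (5/8)·R1: [0, 0, -27/4, 27/8]
R3 ← R3 + (9/8)·R1: [0, 0, 81/4, -81/8]
R4 ← R4 + (7/8)·R1: [0, 0, 135/4, -135/8]
R3 ← R3 + (3)·R2: [0, 0, 0, 0]
R4 ← R4 + (5)·R2: [0, 0, 0, 0]
2 nonzero rows, so rank(AT) = 2.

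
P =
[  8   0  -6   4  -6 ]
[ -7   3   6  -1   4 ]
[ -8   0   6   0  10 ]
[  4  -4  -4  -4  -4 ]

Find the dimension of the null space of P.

2

Row reduce to echelon form.
R2 ← R2 + (7/8)·R1: [0, 3, 3/4, 5/2, -5/4]
R3 ← R3 + R1: [0, 0, 0, 4, 4]
R4 ← R4 − (1/2)·R1: [0, -4, -1, -6, -1]
R4 ← R4 + (4/3)·R2: [0, 0, 0, -8/3, -8/3]
R4 ← R4 + (2/3)·R3: [0, 0, 0, 0, 0]
3 nonzero rows, so rank(P) = 3.
P has 5 columns; by rank–nullity, nullity = 5 − 3 = 2.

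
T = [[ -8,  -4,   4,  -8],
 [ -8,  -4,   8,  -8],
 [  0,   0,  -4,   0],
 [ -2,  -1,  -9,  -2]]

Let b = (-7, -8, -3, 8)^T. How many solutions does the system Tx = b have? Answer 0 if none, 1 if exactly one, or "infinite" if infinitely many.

Row reduce the augmented matrix [T | b].
R2 ← R2 − R1: [0, 0, 4, 0, -1]
R4 ← R4 − (1/4)·R1: [0, 0, -10, 0, 39/4]
R3 ← R3 + R2: [0, 0, 0, 0, -4]
R4 ← R4 + (5/2)·R2: [0, 0, 0, 0, 29/4]
R4 ← R4 + (29/16)·R3: [0, 0, 0, 0, 0]
The echelon form has 3 nonzero rows; the last pivot sits in the augmented column, so rank(T) = 2 but rank([T|b]) = 3.
Since the ranks differ, the system is inconsistent.
It has no solutions.

0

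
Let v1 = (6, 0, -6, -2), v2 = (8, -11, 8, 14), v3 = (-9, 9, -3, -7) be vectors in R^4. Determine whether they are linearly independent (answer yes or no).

yes

Form the matrix with these vectors as rows and row reduce.
R2 ← R2 − (4/3)·R1: [0, -11, 16, 50/3]
R3 ← R3 + (3/2)·R1: [0, 9, -12, -10]
R3 ← R3 + (9/11)·R2: [0, 0, 12/11, 40/11]
3 nonzero rows, so the 3 vectors span a space of dimension 3.
Since 3 = 3, the vectors are linearly independent.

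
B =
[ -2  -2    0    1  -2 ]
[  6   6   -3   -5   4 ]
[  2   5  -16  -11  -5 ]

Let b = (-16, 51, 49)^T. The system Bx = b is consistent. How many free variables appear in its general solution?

2

Row reduce the augmented matrix [B | b].
R2 ← R2 + (3)·R1: [0, 0, -3, -2, -2, 3]
R3 ← R3 + R1: [0, 3, -16, -10, -7, 33]
Swap R2 ↔ R3
The echelon form has 3 nonzero rows, and every pivot lies in the first 5 columns, so rank(B) = rank([B|b]) = 3.
The system is consistent.
Free variables = (unknowns) − (rank) = 5 − 3 = 2.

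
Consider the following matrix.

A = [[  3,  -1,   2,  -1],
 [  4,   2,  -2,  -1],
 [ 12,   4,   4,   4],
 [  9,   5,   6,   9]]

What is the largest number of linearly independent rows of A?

3

Row reduce to echelon form.
R2 ← R2 − (4/3)·R1: [0, 10/3, -14/3, 1/3]
R3 ← R3 − (4)·R1: [0, 8, -4, 8]
R4 ← R4 − (3)·R1: [0, 8, 0, 12]
R3 ← R3 − (12/5)·R2: [0, 0, 36/5, 36/5]
R4 ← R4 − (12/5)·R2: [0, 0, 56/5, 56/5]
R4 ← R4 − (14/9)·R3: [0, 0, 0, 0]
Echelon form has 3 nonzero rows, so rank(A) = 3.
The rank gives the maximum number of linearly independent rows: 3.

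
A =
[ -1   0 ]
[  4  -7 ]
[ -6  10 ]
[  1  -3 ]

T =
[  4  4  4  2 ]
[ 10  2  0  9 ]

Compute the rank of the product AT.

First compute AT:
[[ -4,  -4,  -4,  -2],
 [-54,   2,  16, -55],
 [ 76,  -4, -24,  78],
 [-26,  -2,   4, -25]]
Now row reduce the product.
R2 ← R2 − (27/2)·R1: [0, 56, 70, -28]
R3 ← R3 + (19)·R1: [0, -80, -100, 40]
R4 ← R4 − (13/2)·R1: [0, 24, 30, -12]
R3 ← R3 + (10/7)·R2: [0, 0, 0, 0]
R4 ← R4 − (3/7)·R2: [0, 0, 0, 0]
2 nonzero rows, so rank(AT) = 2.

2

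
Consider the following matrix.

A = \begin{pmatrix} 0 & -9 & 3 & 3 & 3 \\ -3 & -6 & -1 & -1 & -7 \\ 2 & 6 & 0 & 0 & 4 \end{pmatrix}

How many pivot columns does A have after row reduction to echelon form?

Row reduce to echelon form.
Swap R1 ↔ R2
R3 ← R3 + (2/3)·R1: [0, 2, -2/3, -2/3, -2/3]
R3 ← R3 + (2/9)·R2: [0, 0, 0, 0, 0]
Echelon form has 2 nonzero rows, so rank(A) = 2.
Each nonzero row contributes one pivot column: 2 pivot columns.

2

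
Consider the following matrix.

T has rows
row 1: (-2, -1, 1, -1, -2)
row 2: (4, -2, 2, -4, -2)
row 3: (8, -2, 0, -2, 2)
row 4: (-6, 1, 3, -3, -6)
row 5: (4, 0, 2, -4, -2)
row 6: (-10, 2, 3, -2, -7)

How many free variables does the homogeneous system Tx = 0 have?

Row reduce to echelon form.
R2 ← R2 + (2)·R1: [0, -4, 4, -6, -6]
R3 ← R3 + (4)·R1: [0, -6, 4, -6, -6]
R4 ← R4 − (3)·R1: [0, 4, 0, 0, 0]
R5 ← R5 + (2)·R1: [0, -2, 4, -6, -6]
R6 ← R6 − (5)·R1: [0, 7, -2, 3, 3]
R3 ← R3 − (3/2)·R2: [0, 0, -2, 3, 3]
R4 ← R4 + R2: [0, 0, 4, -6, -6]
R5 ← R5 − (1/2)·R2: [0, 0, 2, -3, -3]
R6 ← R6 + (7/4)·R2: [0, 0, 5, -15/2, -15/2]
R4 ← R4 + (2)·R3: [0, 0, 0, 0, 0]
R5 ← R5 + R3: [0, 0, 0, 0, 0]
R6 ← R6 + (5/2)·R3: [0, 0, 0, 0, 0]
3 nonzero rows, so rank(T) = 3.
T has 5 columns; by rank–nullity, nullity = 5 − 3 = 2.

2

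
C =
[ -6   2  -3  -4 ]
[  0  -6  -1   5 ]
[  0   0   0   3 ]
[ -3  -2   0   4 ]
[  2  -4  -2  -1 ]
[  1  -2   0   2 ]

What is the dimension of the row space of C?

4

Row reduce to echelon form.
R4 ← R4 − (1/2)·R1: [0, -3, 3/2, 6]
R5 ← R5 + (1/3)·R1: [0, -10/3, -3, -7/3]
R6 ← R6 + (1/6)·R1: [0, -5/3, -1/2, 4/3]
R4 ← R4 − (1/2)·R2: [0, 0, 2, 7/2]
R5 ← R5 − (5/9)·R2: [0, 0, -22/9, -46/9]
R6 ← R6 − (5/18)·R2: [0, 0, -2/9, -1/18]
Swap R3 ↔ R4
R5 ← R5 + (11/9)·R3: [0, 0, 0, -5/6]
R6 ← R6 + (1/9)·R3: [0, 0, 0, 1/3]
R5 ← R5 + (5/18)·R4: [0, 0, 0, 0]
R6 ← R6 − (1/9)·R4: [0, 0, 0, 0]
Echelon form has 4 nonzero rows, so rank(C) = 4.
The row space has dimension equal to the rank: 4.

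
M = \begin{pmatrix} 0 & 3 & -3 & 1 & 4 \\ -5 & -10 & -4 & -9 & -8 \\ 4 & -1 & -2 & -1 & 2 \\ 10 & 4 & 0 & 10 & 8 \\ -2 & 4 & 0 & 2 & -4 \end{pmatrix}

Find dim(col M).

Row reduce to echelon form.
Swap R1 ↔ R2
R3 ← R3 + (4/5)·R1: [0, -9, -26/5, -41/5, -22/5]
R4 ← R4 + (2)·R1: [0, -16, -8, -8, -8]
R5 ← R5 − (2/5)·R1: [0, 8, 8/5, 28/5, -4/5]
R3 ← R3 + (3)·R2: [0, 0, -71/5, -26/5, 38/5]
R4 ← R4 + (16/3)·R2: [0, 0, -24, -8/3, 40/3]
R5 ← R5 − (8/3)·R2: [0, 0, 48/5, 44/15, -172/15]
R4 ← R4 − (120/71)·R3: [0, 0, 0, 1304/213, 104/213]
R5 ← R5 + (48/71)·R3: [0, 0, 0, -124/213, -1348/213]
R5 ← R5 + (31/326)·R4: [0, 0, 0, 0, -1024/163]
Echelon form has 5 nonzero rows, so rank(M) = 5.
The column space has dimension equal to the rank: 5.

5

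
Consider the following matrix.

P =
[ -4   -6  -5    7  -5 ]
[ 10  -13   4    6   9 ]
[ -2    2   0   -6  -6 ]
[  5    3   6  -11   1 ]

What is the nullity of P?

Row reduce to echelon form.
R2 ← R2 + (5/2)·R1: [0, -28, -17/2, 47/2, -7/2]
R3 ← R3 − (1/2)·R1: [0, 5, 5/2, -19/2, -7/2]
R4 ← R4 + (5/4)·R1: [0, -9/2, -1/4, -9/4, -21/4]
R3 ← R3 + (5/28)·R2: [0, 0, 55/56, -297/56, -33/8]
R4 ← R4 − (9/56)·R2: [0, 0, 125/112, -675/112, -75/16]
R4 ← R4 − (25/22)·R3: [0, 0, 0, 0, 0]
3 nonzero rows, so rank(P) = 3.
P has 5 columns; by rank–nullity, nullity = 5 − 3 = 2.

2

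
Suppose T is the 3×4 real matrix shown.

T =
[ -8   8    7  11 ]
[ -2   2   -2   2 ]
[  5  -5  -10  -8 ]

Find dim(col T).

2

Row reduce to echelon form.
R2 ← R2 − (1/4)·R1: [0, 0, -15/4, -3/4]
R3 ← R3 + (5/8)·R1: [0, 0, -45/8, -9/8]
R3 ← R3 − (3/2)·R2: [0, 0, 0, 0]
Echelon form has 2 nonzero rows, so rank(T) = 2.
The column space has dimension equal to the rank: 2.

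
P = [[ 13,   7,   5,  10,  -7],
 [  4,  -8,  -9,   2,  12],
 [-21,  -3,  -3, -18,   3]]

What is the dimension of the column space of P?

Row reduce to echelon form.
R2 ← R2 − (4/13)·R1: [0, -132/13, -137/13, -14/13, 184/13]
R3 ← R3 + (21/13)·R1: [0, 108/13, 66/13, -24/13, -108/13]
R3 ← R3 + (9/11)·R2: [0, 0, -39/11, -30/11, 36/11]
Echelon form has 3 nonzero rows, so rank(P) = 3.
The column space has dimension equal to the rank: 3.

3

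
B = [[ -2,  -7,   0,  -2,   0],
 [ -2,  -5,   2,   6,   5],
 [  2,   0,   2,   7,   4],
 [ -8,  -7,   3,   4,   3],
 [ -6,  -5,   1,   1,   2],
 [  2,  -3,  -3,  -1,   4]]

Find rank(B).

Row reduce to echelon form.
R2 ← R2 − R1: [0, 2, 2, 8, 5]
R3 ← R3 + R1: [0, -7, 2, 5, 4]
R4 ← R4 − (4)·R1: [0, 21, 3, 12, 3]
R5 ← R5 − (3)·R1: [0, 16, 1, 7, 2]
R6 ← R6 + R1: [0, -10, -3, -3, 4]
R3 ← R3 + (7/2)·R2: [0, 0, 9, 33, 43/2]
R4 ← R4 − (21/2)·R2: [0, 0, -18, -72, -99/2]
R5 ← R5 − (8)·R2: [0, 0, -15, -57, -38]
R6 ← R6 + (5)·R2: [0, 0, 7, 37, 29]
R4 ← R4 + (2)·R3: [0, 0, 0, -6, -13/2]
R5 ← R5 + (5/3)·R3: [0, 0, 0, -2, -13/6]
R6 ← R6 − (7/9)·R3: [0, 0, 0, 34/3, 221/18]
R5 ← R5 − (1/3)·R4: [0, 0, 0, 0, 0]
R6 ← R6 + (17/9)·R4: [0, 0, 0, 0, 0]
Echelon form has 4 nonzero rows, so rank(B) = 4.

4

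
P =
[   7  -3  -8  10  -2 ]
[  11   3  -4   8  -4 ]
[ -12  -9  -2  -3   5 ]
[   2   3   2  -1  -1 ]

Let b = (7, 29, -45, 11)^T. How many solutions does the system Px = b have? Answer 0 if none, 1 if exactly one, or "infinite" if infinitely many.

Row reduce the augmented matrix [P | b].
R2 ← R2 − (11/7)·R1: [0, 54/7, 60/7, -54/7, -6/7, 18]
R3 ← R3 + (12/7)·R1: [0, -99/7, -110/7, 99/7, 11/7, -33]
R4 ← R4 − (2/7)·R1: [0, 27/7, 30/7, -27/7, -3/7, 9]
R3 ← R3 + (11/6)·R2: [0, 0, 0, 0, 0, 0]
R4 ← R4 − (1/2)·R2: [0, 0, 0, 0, 0, 0]
The echelon form has 2 nonzero rows, and every pivot lies in the first 5 columns, so rank(P) = rank([P|b]) = 2.
The system is consistent.
rank = 2 < 5 unknowns, so there are infinitely many solutions.

infinite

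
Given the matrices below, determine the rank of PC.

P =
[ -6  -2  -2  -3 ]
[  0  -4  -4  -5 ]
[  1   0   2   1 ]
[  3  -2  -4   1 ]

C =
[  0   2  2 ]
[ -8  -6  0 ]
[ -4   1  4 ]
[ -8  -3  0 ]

3

First compute PC:
[[ 48,   7, -20],
 [ 88,  35, -16],
 [-16,   1,  10],
 [ 24,  11, -10]]
Now row reduce the product.
R2 ← R2 − (11/6)·R1: [0, 133/6, 62/3]
R3 ← R3 + (1/3)·R1: [0, 10/3, 10/3]
R4 ← R4 − (1/2)·R1: [0, 15/2, 0]
R3 ← R3 − (20/133)·R2: [0, 0, 30/133]
R4 ← R4 − (45/133)·R2: [0, 0, -930/133]
R4 ← R4 + (31)·R3: [0, 0, 0]
3 nonzero rows, so rank(PC) = 3.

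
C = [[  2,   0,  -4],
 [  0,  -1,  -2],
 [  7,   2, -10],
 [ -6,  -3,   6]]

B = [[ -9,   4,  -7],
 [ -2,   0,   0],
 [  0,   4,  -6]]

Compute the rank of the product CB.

2

First compute CB:
[[-18,  -8,  10],
 [  2,  -8,  12],
 [-67, -12,  11],
 [ 60,   0,   6]]
Now row reduce the product.
R2 ← R2 + (1/9)·R1: [0, -80/9, 118/9]
R3 ← R3 − (67/18)·R1: [0, 160/9, -236/9]
R4 ← R4 + (10/3)·R1: [0, -80/3, 118/3]
R3 ← R3 + (2)·R2: [0, 0, 0]
R4 ← R4 − (3)·R2: [0, 0, 0]
2 nonzero rows, so rank(CB) = 2.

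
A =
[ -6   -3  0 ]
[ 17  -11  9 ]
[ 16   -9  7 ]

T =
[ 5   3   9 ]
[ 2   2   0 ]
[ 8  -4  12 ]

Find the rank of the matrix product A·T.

First compute AT:
[[-36, -24, -54],
 [135,  -7, 261],
 [118,   2, 228]]
Now row reduce the product.
R2 ← R2 + (15/4)·R1: [0, -97, 117/2]
R3 ← R3 + (59/18)·R1: [0, -230/3, 51]
R3 ← R3 − (230/291)·R2: [0, 0, 462/97]
3 nonzero rows, so rank(AT) = 3.

3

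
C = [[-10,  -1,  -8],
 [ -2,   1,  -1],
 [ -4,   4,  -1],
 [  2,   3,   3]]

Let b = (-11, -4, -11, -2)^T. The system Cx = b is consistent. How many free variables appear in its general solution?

1

Row reduce the augmented matrix [C | b].
R2 ← R2 − (1/5)·R1: [0, 6/5, 3/5, -9/5]
R3 ← R3 − (2/5)·R1: [0, 22/5, 11/5, -33/5]
R4 ← R4 + (1/5)·R1: [0, 14/5, 7/5, -21/5]
R3 ← R3 − (11/3)·R2: [0, 0, 0, 0]
R4 ← R4 − (7/3)·R2: [0, 0, 0, 0]
The echelon form has 2 nonzero rows, and every pivot lies in the first 3 columns, so rank(C) = rank([C|b]) = 2.
The system is consistent.
Free variables = (unknowns) − (rank) = 3 − 2 = 1.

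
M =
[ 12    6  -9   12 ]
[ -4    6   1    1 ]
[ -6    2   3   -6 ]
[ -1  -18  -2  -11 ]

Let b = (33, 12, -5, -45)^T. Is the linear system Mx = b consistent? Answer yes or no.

Row reduce the augmented matrix [M | b].
R2 ← R2 + (1/3)·R1: [0, 8, -2, 5, 23]
R3 ← R3 + (1/2)·R1: [0, 5, -3/2, 0, 23/2]
R4 ← R4 + (1/12)·R1: [0, -35/2, -11/4, -10, -169/4]
R3 ← R3 − (5/8)·R2: [0, 0, -1/4, -25/8, -23/8]
R4 ← R4 + (35/16)·R2: [0, 0, -57/8, 15/16, 129/16]
R4 ← R4 − (57/2)·R3: [0, 0, 0, 90, 90]
The echelon form has 4 nonzero rows, and every pivot lies in the first 4 columns, so rank(M) = rank([M|b]) = 4.
The system is consistent.

yes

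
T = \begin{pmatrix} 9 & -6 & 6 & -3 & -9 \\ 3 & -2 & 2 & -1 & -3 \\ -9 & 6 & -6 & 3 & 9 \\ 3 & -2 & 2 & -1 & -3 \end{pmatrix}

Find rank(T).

1

Row reduce to echelon form.
R2 ← R2 − (1/3)·R1: [0, 0, 0, 0, 0]
R3 ← R3 + R1: [0, 0, 0, 0, 0]
R4 ← R4 − (1/3)·R1: [0, 0, 0, 0, 0]
Echelon form has 1 nonzero row, so rank(T) = 1.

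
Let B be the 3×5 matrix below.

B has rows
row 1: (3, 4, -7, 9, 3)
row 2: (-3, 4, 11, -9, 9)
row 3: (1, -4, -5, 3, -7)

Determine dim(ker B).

3

Row reduce to echelon form.
R2 ← R2 + R1: [0, 8, 4, 0, 12]
R3 ← R3 − (1/3)·R1: [0, -16/3, -8/3, 0, -8]
R3 ← R3 + (2/3)·R2: [0, 0, 0, 0, 0]
2 nonzero rows, so rank(B) = 2.
B has 5 columns; by rank–nullity, nullity = 5 − 2 = 3.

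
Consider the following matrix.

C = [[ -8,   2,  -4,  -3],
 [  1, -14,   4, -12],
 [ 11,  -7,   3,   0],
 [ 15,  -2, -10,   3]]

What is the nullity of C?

Row reduce to echelon form.
R2 ← R2 + (1/8)·R1: [0, -55/4, 7/2, -99/8]
R3 ← R3 + (11/8)·R1: [0, -17/4, -5/2, -33/8]
R4 ← R4 + (15/8)·R1: [0, 7/4, -35/2, -21/8]
R3 ← R3 − (17/55)·R2: [0, 0, -197/55, -3/10]
R4 ← R4 + (7/55)·R2: [0, 0, -938/55, -21/5]
R4 ← R4 − (938/197)·R3: [0, 0, 0, -546/197]
4 nonzero rows, so rank(C) = 4.
C has 4 columns; by rank–nullity, nullity = 4 − 4 = 0.

0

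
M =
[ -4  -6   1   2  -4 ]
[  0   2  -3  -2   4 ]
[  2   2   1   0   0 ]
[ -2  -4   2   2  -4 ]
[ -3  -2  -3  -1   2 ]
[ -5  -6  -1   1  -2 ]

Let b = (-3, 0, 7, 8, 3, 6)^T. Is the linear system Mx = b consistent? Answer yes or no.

no

Row reduce the augmented matrix [M | b].
R3 ← R3 + (1/2)·R1: [0, -1, 3/2, 1, -2, 11/2]
R4 ← R4 − (1/2)·R1: [0, -1, 3/2, 1, -2, 19/2]
R5 ← R5 − (3/4)·R1: [0, 5/2, -15/4, -5/2, 5, 21/4]
R6 ← R6 − (5/4)·R1: [0, 3/2, -9/4, -3/2, 3, 39/4]
R3 ← R3 + (1/2)·R2: [0, 0, 0, 0, 0, 11/2]
R4 ← R4 + (1/2)·R2: [0, 0, 0, 0, 0, 19/2]
R5 ← R5 − (5/4)·R2: [0, 0, 0, 0, 0, 21/4]
R6 ← R6 − (3/4)·R2: [0, 0, 0, 0, 0, 39/4]
R4 ← R4 − (19/11)·R3: [0, 0, 0, 0, 0, 0]
R5 ← R5 − (21/22)·R3: [0, 0, 0, 0, 0, 0]
R6 ← R6 − (39/22)·R3: [0, 0, 0, 0, 0, 0]
The echelon form has 3 nonzero rows; the last pivot sits in the augmented column, so rank(M) = 2 but rank([M|b]) = 3.
Since the ranks differ, the system is inconsistent.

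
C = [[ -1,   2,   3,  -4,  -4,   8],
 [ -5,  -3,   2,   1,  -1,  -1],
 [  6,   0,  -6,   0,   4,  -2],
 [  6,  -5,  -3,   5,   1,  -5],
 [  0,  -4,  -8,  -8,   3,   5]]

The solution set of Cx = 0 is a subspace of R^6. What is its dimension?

1

Row reduce to echelon form.
R2 ← R2 − (5)·R1: [0, -13, -13, 21, 19, -41]
R3 ← R3 + (6)·R1: [0, 12, 12, -24, -20, 46]
R4 ← R4 + (6)·R1: [0, 7, 15, -19, -23, 43]
R3 ← R3 + (12/13)·R2: [0, 0, 0, -60/13, -32/13, 106/13]
R4 ← R4 + (7/13)·R2: [0, 0, 8, -100/13, -166/13, 272/13]
R5 ← R5 − (4/13)·R2: [0, 0, -4, -188/13, -37/13, 229/13]
Swap R3 ↔ R4
R5 ← R5 + (1/2)·R3: [0, 0, 0, -238/13, -120/13, 365/13]
R5 ← R5 − (119/30)·R4: [0, 0, 0, 0, 8/15, -64/15]
5 nonzero rows, so rank(C) = 5.
C has 6 columns; by rank–nullity, nullity = 6 − 5 = 1.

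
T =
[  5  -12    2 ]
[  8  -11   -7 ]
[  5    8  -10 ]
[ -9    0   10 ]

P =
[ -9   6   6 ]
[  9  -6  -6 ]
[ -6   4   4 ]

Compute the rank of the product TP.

First compute TP:
[[-165, 110, 110],
 [-129,  86,  86],
 [ 87, -58, -58],
 [ 21, -14, -14]]
Now row reduce the product.
R2 ← R2 − (43/55)·R1: [0, 0, 0]
R3 ← R3 + (29/55)·R1: [0, 0, 0]
R4 ← R4 + (7/55)·R1: [0, 0, 0]
1 nonzero row, so rank(TP) = 1.

1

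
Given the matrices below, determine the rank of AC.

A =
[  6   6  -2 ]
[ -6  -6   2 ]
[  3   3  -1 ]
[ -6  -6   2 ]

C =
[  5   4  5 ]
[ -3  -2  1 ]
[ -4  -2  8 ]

1

First compute AC:
[[ 20,  16,  20],
 [-20, -16, -20],
 [ 10,   8,  10],
 [-20, -16, -20]]
Now row reduce the product.
R2 ← R2 + R1: [0, 0, 0]
R3 ← R3 − (1/2)·R1: [0, 0, 0]
R4 ← R4 + R1: [0, 0, 0]
1 nonzero row, so rank(AC) = 1.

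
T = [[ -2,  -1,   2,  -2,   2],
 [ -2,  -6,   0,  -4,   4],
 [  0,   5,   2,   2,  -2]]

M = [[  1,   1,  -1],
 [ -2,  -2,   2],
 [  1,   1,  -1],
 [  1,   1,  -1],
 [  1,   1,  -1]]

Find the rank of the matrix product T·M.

First compute TM:
[[  2,   2,  -2],
 [ 10,  10, -10],
 [ -8,  -8,   8]]
Now row reduce the product.
R2 ← R2 − (5)·R1: [0, 0, 0]
R3 ← R3 + (4)·R1: [0, 0, 0]
1 nonzero row, so rank(TM) = 1.

1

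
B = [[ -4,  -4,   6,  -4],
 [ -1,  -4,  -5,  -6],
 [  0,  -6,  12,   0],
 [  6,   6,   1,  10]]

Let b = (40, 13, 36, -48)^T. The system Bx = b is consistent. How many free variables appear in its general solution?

1

Row reduce the augmented matrix [B | b].
R2 ← R2 − (1/4)·R1: [0, -3, -13/2, -5, 3]
R4 ← R4 + (3/2)·R1: [0, 0, 10, 4, 12]
R3 ← R3 − (2)·R2: [0, 0, 25, 10, 30]
R4 ← R4 − (2/5)·R3: [0, 0, 0, 0, 0]
The echelon form has 3 nonzero rows, and every pivot lies in the first 4 columns, so rank(B) = rank([B|b]) = 3.
The system is consistent.
Free variables = (unknowns) − (rank) = 4 − 3 = 1.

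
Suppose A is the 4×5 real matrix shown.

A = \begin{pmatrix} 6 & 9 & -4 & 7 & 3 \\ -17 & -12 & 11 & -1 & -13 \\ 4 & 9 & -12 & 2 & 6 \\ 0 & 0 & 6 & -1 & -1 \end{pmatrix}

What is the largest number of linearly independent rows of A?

4

Row reduce to echelon form.
R2 ← R2 + (17/6)·R1: [0, 27/2, -1/3, 113/6, -9/2]
R3 ← R3 − (2/3)·R1: [0, 3, -28/3, -8/3, 4]
R3 ← R3 − (2/9)·R2: [0, 0, -250/27, -185/27, 5]
R4 ← R4 + (81/125)·R3: [0, 0, 0, -136/25, 56/25]
Echelon form has 4 nonzero rows, so rank(A) = 4.
The rank gives the maximum number of linearly independent rows: 4.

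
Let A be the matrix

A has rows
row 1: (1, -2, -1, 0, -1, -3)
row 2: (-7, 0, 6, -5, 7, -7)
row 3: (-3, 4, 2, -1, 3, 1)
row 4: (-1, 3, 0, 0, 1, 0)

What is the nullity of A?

3

Row reduce to echelon form.
R2 ← R2 + (7)·R1: [0, -14, -1, -5, 0, -28]
R3 ← R3 + (3)·R1: [0, -2, -1, -1, 0, -8]
R4 ← R4 + R1: [0, 1, -1, 0, 0, -3]
R3 ← R3 − (1/7)·R2: [0, 0, -6/7, -2/7, 0, -4]
R4 ← R4 + (1/14)·R2: [0, 0, -15/14, -5/14, 0, -5]
R4 ← R4 − (5/4)·R3: [0, 0, 0, 0, 0, 0]
3 nonzero rows, so rank(A) = 3.
A has 6 columns; by rank–nullity, nullity = 6 − 3 = 3.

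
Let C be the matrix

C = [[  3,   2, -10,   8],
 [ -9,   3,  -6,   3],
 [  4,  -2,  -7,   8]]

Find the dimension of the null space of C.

Row reduce to echelon form.
R2 ← R2 + (3)·R1: [0, 9, -36, 27]
R3 ← R3 − (4/3)·R1: [0, -14/3, 19/3, -8/3]
R3 ← R3 + (14/27)·R2: [0, 0, -37/3, 34/3]
3 nonzero rows, so rank(C) = 3.
C has 4 columns; by rank–nullity, nullity = 4 − 3 = 1.

1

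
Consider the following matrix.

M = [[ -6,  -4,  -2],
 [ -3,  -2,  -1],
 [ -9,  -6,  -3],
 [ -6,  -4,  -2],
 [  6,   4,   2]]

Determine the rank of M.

Row reduce to echelon form.
R2 ← R2 − (1/2)·R1: [0, 0, 0]
R3 ← R3 − (3/2)·R1: [0, 0, 0]
R4 ← R4 − R1: [0, 0, 0]
R5 ← R5 + R1: [0, 0, 0]
Echelon form has 1 nonzero row, so rank(M) = 1.

1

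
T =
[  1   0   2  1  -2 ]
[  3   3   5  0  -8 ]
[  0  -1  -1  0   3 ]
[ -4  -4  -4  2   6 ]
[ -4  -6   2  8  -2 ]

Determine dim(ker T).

Row reduce to echelon form.
R2 ← R2 − (3)·R1: [0, 3, -1, -3, -2]
R4 ← R4 + (4)·R1: [0, -4, 4, 6, -2]
R5 ← R5 + (4)·R1: [0, -6, 10, 12, -10]
R3 ← R3 + (1/3)·R2: [0, 0, -4/3, -1, 7/3]
R4 ← R4 + (4/3)·R2: [0, 0, 8/3, 2, -14/3]
R5 ← R5 + (2)·R2: [0, 0, 8, 6, -14]
R4 ← R4 + (2)·R3: [0, 0, 0, 0, 0]
R5 ← R5 + (6)·R3: [0, 0, 0, 0, 0]
3 nonzero rows, so rank(T) = 3.
T has 5 columns; by rank–nullity, nullity = 5 − 3 = 2.

2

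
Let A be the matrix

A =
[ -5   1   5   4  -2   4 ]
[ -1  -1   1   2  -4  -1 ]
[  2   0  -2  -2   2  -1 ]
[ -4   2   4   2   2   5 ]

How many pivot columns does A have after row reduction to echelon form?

2

Row reduce to echelon form.
R2 ← R2 − (1/5)·R1: [0, -6/5, 0, 6/5, -18/5, -9/5]
R3 ← R3 + (2/5)·R1: [0, 2/5, 0, -2/5, 6/5, 3/5]
R4 ← R4 − (4/5)·R1: [0, 6/5, 0, -6/5, 18/5, 9/5]
R3 ← R3 + (1/3)·R2: [0, 0, 0, 0, 0, 0]
R4 ← R4 + R2: [0, 0, 0, 0, 0, 0]
Echelon form has 2 nonzero rows, so rank(A) = 2.
Each nonzero row contributes one pivot column: 2 pivot columns.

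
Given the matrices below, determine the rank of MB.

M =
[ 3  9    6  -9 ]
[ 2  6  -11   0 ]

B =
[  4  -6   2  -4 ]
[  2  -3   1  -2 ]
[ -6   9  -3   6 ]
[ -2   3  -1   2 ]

First compute MB:
[[ 12, -18,   6, -12],
 [ 86, -129,  43, -86]]
Now row reduce the product.
R2 ← R2 − (43/6)·R1: [0, 0, 0, 0]
1 nonzero row, so rank(MB) = 1.

1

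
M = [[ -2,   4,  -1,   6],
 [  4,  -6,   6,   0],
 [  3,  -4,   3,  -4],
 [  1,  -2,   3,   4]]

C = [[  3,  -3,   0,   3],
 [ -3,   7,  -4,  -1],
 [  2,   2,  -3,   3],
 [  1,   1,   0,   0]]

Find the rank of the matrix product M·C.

3

First compute MC:
[[-14,  38, -13, -13],
 [ 42, -42,   6,  36],
 [ 23, -35,   7,  22],
 [ 19,  -7,  -1,  14]]
Now row reduce the product.
R2 ← R2 + (3)·R1: [0, 72, -33, -3]
R3 ← R3 + (23/14)·R1: [0, 192/7, -201/14, 9/14]
R4 ← R4 + (19/14)·R1: [0, 312/7, -261/14, -51/14]
R3 ← R3 − (8/21)·R2: [0, 0, -25/14, 25/14]
R4 ← R4 − (13/21)·R2: [0, 0, 25/14, -25/14]
R4 ← R4 + R3: [0, 0, 0, 0]
3 nonzero rows, so rank(MC) = 3.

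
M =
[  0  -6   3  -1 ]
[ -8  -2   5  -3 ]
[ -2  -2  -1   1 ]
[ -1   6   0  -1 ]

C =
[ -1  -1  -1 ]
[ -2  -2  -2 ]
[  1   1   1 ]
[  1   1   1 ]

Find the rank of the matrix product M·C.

1

First compute MC:
[[ 14,  14,  14],
 [ 14,  14,  14],
 [  6,   6,   6],
 [-12, -12, -12]]
Now row reduce the product.
R2 ← R2 − R1: [0, 0, 0]
R3 ← R3 − (3/7)·R1: [0, 0, 0]
R4 ← R4 + (6/7)·R1: [0, 0, 0]
1 nonzero row, so rank(MC) = 1.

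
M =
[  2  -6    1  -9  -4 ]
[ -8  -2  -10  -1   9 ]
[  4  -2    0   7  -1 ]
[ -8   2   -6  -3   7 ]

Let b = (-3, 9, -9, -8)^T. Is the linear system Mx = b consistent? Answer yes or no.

no

Row reduce the augmented matrix [M | b].
R2 ← R2 + (4)·R1: [0, -26, -6, -37, -7, -3]
R3 ← R3 − (2)·R1: [0, 10, -2, 25, 7, -3]
R4 ← R4 + (4)·R1: [0, -22, -2, -39, -9, -20]
R3 ← R3 + (5/13)·R2: [0, 0, -56/13, 140/13, 56/13, -54/13]
R4 ← R4 − (11/13)·R2: [0, 0, 40/13, -100/13, -40/13, -227/13]
R4 ← R4 + (5/7)·R3: [0, 0, 0, 0, 0, -143/7]
The echelon form has 4 nonzero rows; the last pivot sits in the augmented column, so rank(M) = 3 but rank([M|b]) = 4.
Since the ranks differ, the system is inconsistent.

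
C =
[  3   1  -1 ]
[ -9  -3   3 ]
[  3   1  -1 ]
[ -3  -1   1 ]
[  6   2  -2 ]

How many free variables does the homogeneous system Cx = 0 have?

2

Row reduce to echelon form.
R2 ← R2 + (3)·R1: [0, 0, 0]
R3 ← R3 − R1: [0, 0, 0]
R4 ← R4 + R1: [0, 0, 0]
R5 ← R5 − (2)·R1: [0, 0, 0]
1 nonzero row, so rank(C) = 1.
C has 3 columns; by rank–nullity, nullity = 3 − 1 = 2.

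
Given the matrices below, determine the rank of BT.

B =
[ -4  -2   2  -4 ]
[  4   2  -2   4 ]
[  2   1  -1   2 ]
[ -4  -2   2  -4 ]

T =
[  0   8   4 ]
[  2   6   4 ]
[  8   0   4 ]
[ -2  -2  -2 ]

1

First compute BT:
[[ 20, -36,  -8],
 [-20,  36,   8],
 [-10,  18,   4],
 [ 20, -36,  -8]]
Now row reduce the product.
R2 ← R2 + R1: [0, 0, 0]
R3 ← R3 + (1/2)·R1: [0, 0, 0]
R4 ← R4 − R1: [0, 0, 0]
1 nonzero row, so rank(BT) = 1.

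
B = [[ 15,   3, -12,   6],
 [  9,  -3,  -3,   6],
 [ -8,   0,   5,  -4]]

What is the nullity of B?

Row reduce to echelon form.
R2 ← R2 − (3/5)·R1: [0, -24/5, 21/5, 12/5]
R3 ← R3 + (8/15)·R1: [0, 8/5, -7/5, -4/5]
R3 ← R3 + (1/3)·R2: [0, 0, 0, 0]
2 nonzero rows, so rank(B) = 2.
B has 4 columns; by rank–nullity, nullity = 4 − 2 = 2.

2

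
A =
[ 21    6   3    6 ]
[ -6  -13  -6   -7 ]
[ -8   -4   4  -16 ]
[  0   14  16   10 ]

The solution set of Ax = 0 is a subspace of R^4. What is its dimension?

Row reduce to echelon form.
R2 ← R2 + (2/7)·R1: [0, -79/7, -36/7, -37/7]
R3 ← R3 + (8/21)·R1: [0, -12/7, 36/7, -96/7]
R3 ← R3 − (12/79)·R2: [0, 0, 468/79, -1020/79]
R4 ← R4 + (98/79)·R2: [0, 0, 760/79, 272/79]
R4 ← R4 − (190/117)·R3: [0, 0, 0, 952/39]
4 nonzero rows, so rank(A) = 4.
A has 4 columns; by rank–nullity, nullity = 4 − 4 = 0.

0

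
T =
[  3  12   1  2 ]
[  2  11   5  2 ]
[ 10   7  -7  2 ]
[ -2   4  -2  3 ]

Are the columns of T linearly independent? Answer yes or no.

Row reduce T to echelon form.
R2 ← R2 − (2/3)·R1: [0, 3, 13/3, 2/3]
R3 ← R3 − (10/3)·R1: [0, -33, -31/3, -14/3]
R4 ← R4 + (2/3)·R1: [0, 12, -4/3, 13/3]
R3 ← R3 + (11)·R2: [0, 0, 112/3, 8/3]
R4 ← R4 − (4)·R2: [0, 0, -56/3, 5/3]
R4 ← R4 + (1/2)·R3: [0, 0, 0, 3]
4 pivots among 4 columns.
Every column is a pivot column, so the columns are linearly independent.

yes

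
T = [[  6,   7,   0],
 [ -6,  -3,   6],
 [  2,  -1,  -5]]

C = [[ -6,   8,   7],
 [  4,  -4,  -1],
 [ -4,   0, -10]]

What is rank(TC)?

2

First compute TC:
[[ -8,  20,  35],
 [  0, -36, -99],
 [  4,  20,  65]]
Now row reduce the product.
R3 ← R3 + (1/2)·R1: [0, 30, 165/2]
R3 ← R3 + (5/6)·R2: [0, 0, 0]
2 nonzero rows, so rank(TC) = 2.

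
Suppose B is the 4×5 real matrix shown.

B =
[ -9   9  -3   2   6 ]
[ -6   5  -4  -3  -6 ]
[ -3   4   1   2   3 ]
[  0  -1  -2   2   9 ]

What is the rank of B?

3

Row reduce to echelon form.
R2 ← R2 − (2/3)·R1: [0, -1, -2, -13/3, -10]
R3 ← R3 − (1/3)·R1: [0, 1, 2, 4/3, 1]
R3 ← R3 + R2: [0, 0, 0, -3, -9]
R4 ← R4 − R2: [0, 0, 0, 19/3, 19]
R4 ← R4 + (19/9)·R3: [0, 0, 0, 0, 0]
Echelon form has 3 nonzero rows, so rank(B) = 3.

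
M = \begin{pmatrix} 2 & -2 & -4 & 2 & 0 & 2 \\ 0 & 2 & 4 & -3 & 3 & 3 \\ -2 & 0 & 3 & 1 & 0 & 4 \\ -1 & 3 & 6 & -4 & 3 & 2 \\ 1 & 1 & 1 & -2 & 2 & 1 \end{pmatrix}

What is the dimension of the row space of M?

Row reduce to echelon form.
R3 ← R3 + R1: [0, -2, -1, 3, 0, 6]
R4 ← R4 + (1/2)·R1: [0, 2, 4, -3, 3, 3]
R5 ← R5 − (1/2)·R1: [0, 2, 3, -3, 2, 0]
R3 ← R3 + R2: [0, 0, 3, 0, 3, 9]
R4 ← R4 − R2: [0, 0, 0, 0, 0, 0]
R5 ← R5 − R2: [0, 0, -1, 0, -1, -3]
R5 ← R5 + (1/3)·R3: [0, 0, 0, 0, 0, 0]
Echelon form has 3 nonzero rows, so rank(M) = 3.
The row space has dimension equal to the rank: 3.

3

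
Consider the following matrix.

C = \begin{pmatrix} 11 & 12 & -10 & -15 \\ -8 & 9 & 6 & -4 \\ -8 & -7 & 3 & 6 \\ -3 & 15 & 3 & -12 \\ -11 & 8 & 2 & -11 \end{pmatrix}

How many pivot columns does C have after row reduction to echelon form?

Row reduce to echelon form.
R2 ← R2 + (8/11)·R1: [0, 195/11, -14/11, -164/11]
R3 ← R3 + (8/11)·R1: [0, 19/11, -47/11, -54/11]
R4 ← R4 + (3/11)·R1: [0, 201/11, 3/11, -177/11]
R5 ← R5 + R1: [0, 20, -8, -26]
R3 ← R3 − (19/195)·R2: [0, 0, -809/195, -674/195]
R4 ← R4 − (67/65)·R2: [0, 0, 103/65, -47/65]
R5 ← R5 − (44/39)·R2: [0, 0, -256/39, -358/39]
R4 ← R4 + (309/809)·R3: [0, 0, 0, -1653/809]
R5 ← R5 − (1280/809)·R3: [0, 0, 0, -3002/809]
R5 ← R5 − (158/87)·R4: [0, 0, 0, 0]
Echelon form has 4 nonzero rows, so rank(C) = 4.
Each nonzero row contributes one pivot column: 4 pivot columns.

4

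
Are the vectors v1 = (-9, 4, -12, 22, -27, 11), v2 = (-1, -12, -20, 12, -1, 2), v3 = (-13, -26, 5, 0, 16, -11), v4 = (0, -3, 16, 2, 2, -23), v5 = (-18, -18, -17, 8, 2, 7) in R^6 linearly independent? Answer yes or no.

yes

Form the matrix with these vectors as rows and row reduce.
R2 ← R2 − (1/9)·R1: [0, -112/9, -56/3, 86/9, 2, 7/9]
R3 ← R3 − (13/9)·R1: [0, -286/9, 67/3, -286/9, 55, -242/9]
R5 ← R5 − (2)·R1: [0, -26, 7, -36, 56, -15]
R3 ← R3 − (143/56)·R2: [0, 0, 70, -1573/28, 1397/28, -231/8]
R4 ← R4 − (27/112)·R2: [0, 0, 41/2, -17/56, 85/56, -371/16]
R5 ← R5 − (117/56)·R2: [0, 0, 46, -1567/28, 1451/28, -133/8]
R4 ← R4 − (41/140)·R3: [0, 0, 0, 63303/3920, -51327/3920, -2357/160]
R5 ← R5 − (23/35)·R3: [0, 0, 0, -9333/490, 9327/490, 47/20]
R5 ← R5 + (24888/21101)·R4: [0, 0, 0, 0, 75777/21101, -317044/21101]
5 nonzero rows, so the 5 vectors span a space of dimension 5.
Since 5 = 5, the vectors are linearly independent.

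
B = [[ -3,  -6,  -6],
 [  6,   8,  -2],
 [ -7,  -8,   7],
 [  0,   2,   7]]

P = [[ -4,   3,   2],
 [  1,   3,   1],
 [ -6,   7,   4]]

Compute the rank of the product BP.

2

First compute BP:
[[ 42, -69, -36],
 [ -4,  28,  12],
 [-22,   4,   6],
 [-40,  55,  30]]
Now row reduce the product.
R2 ← R2 + (2/21)·R1: [0, 150/7, 60/7]
R3 ← R3 + (11/21)·R1: [0, -225/7, -90/7]
R4 ← R4 + (20/21)·R1: [0, -75/7, -30/7]
R3 ← R3 + (3/2)·R2: [0, 0, 0]
R4 ← R4 + (1/2)·R2: [0, 0, 0]
2 nonzero rows, so rank(BP) = 2.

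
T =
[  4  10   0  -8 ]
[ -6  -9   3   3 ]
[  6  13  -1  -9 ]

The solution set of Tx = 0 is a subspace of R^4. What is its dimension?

Row reduce to echelon form.
R2 ← R2 + (3/2)·R1: [0, 6, 3, -9]
R3 ← R3 − (3/2)·R1: [0, -2, -1, 3]
R3 ← R3 + (1/3)·R2: [0, 0, 0, 0]
2 nonzero rows, so rank(T) = 2.
T has 4 columns; by rank–nullity, nullity = 4 − 2 = 2.

2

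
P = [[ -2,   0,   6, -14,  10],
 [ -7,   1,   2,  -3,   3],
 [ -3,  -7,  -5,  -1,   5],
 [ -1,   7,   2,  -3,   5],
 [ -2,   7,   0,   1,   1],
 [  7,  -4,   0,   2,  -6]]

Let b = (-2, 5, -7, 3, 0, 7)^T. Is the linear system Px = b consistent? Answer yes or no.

no

Row reduce the augmented matrix [P | b].
R2 ← R2 − (7/2)·R1: [0, 1, -19, 46, -32, 12]
R3 ← R3 − (3/2)·R1: [0, -7, -14, 20, -10, -4]
R4 ← R4 − (1/2)·R1: [0, 7, -1, 4, 0, 4]
R5 ← R5 − R1: [0, 7, -6, 15, -9, 2]
R6 ← R6 + (7/2)·R1: [0, -4, 21, -47, 29, 0]
R3 ← R3 + (7)·R2: [0, 0, -147, 342, -234, 80]
R4 ← R4 − (7)·R2: [0, 0, 132, -318, 224, -80]
R5 ← R5 − (7)·R2: [0, 0, 127, -307, 215, -82]
R6 ← R6 + (4)·R2: [0, 0, -55, 137, -99, 48]
R4 ← R4 + (44/49)·R3: [0, 0, 0, -534/49, 680/49, -400/49]
R5 ← R5 + (127/147)·R3: [0, 0, 0, -565/49, 629/49, -1894/147]
R6 ← R6 − (55/147)·R3: [0, 0, 0, 443/49, -561/49, 2656/147]
R5 ← R5 − (565/534)·R4: [0, 0, 0, 0, -493/267, -378/89]
R6 ← R6 + (443/534)·R4: [0, 0, 0, 0, 17/267, 3016/267]
R6 ← R6 + (1/29)·R5: [0, 0, 0, 0, 0, 970/87]
The echelon form has 6 nonzero rows; the last pivot sits in the augmented column, so rank(P) = 5 but rank([P|b]) = 6.
Since the ranks differ, the system is inconsistent.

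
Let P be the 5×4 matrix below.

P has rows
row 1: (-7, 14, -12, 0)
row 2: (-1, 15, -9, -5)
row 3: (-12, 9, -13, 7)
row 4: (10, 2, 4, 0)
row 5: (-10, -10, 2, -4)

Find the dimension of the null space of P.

0

Row reduce to echelon form.
R2 ← R2 − (1/7)·R1: [0, 13, -51/7, -5]
R3 ← R3 − (12/7)·R1: [0, -15, 53/7, 7]
R4 ← R4 + (10/7)·R1: [0, 22, -92/7, 0]
R5 ← R5 − (10/7)·R1: [0, -30, 134/7, -4]
R3 ← R3 + (15/13)·R2: [0, 0, -76/91, 16/13]
R4 ← R4 − (22/13)·R2: [0, 0, -74/91, 110/13]
R5 ← R5 + (30/13)·R2: [0, 0, 212/91, -202/13]
R4 ← R4 − (37/38)·R3: [0, 0, 0, 138/19]
R5 ← R5 + (53/19)·R3: [0, 0, 0, -230/19]
R5 ← R5 + (5/3)·R4: [0, 0, 0, 0]
4 nonzero rows, so rank(P) = 4.
P has 4 columns; by rank–nullity, nullity = 4 − 4 = 0.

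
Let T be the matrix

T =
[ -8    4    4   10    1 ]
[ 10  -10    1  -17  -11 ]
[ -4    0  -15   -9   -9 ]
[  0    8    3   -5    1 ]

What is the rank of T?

Row reduce to echelon form.
R2 ← R2 + (5/4)·R1: [0, -5, 6, -9/2, -39/4]
R3 ← R3 − (1/2)·R1: [0, -2, -17, -14, -19/2]
R3 ← R3 − (2/5)·R2: [0, 0, -97/5, -61/5, -28/5]
R4 ← R4 + (8/5)·R2: [0, 0, 63/5, -61/5, -73/5]
R4 ← R4 + (63/97)·R3: [0, 0, 0, -1952/97, -1769/97]
Echelon form has 4 nonzero rows, so rank(T) = 4.

4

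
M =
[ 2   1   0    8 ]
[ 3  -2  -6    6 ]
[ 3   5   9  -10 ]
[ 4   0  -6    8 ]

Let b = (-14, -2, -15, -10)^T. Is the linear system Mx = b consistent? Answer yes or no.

Row reduce the augmented matrix [M | b].
R2 ← R2 − (3/2)·R1: [0, -7/2, -6, -6, 19]
R3 ← R3 − (3/2)·R1: [0, 7/2, 9, -22, 6]
R4 ← R4 − (2)·R1: [0, -2, -6, -8, 18]
R3 ← R3 + R2: [0, 0, 3, -28, 25]
R4 ← R4 − (4/7)·R2: [0, 0, -18/7, -32/7, 50/7]
R4 ← R4 + (6/7)·R3: [0, 0, 0, -200/7, 200/7]
The echelon form has 4 nonzero rows, and every pivot lies in the first 4 columns, so rank(M) = rank([M|b]) = 4.
The system is consistent.

yes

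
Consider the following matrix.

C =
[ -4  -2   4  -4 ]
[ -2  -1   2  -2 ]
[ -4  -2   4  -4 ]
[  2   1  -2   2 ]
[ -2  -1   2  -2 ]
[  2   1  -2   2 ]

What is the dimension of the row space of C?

Row reduce to echelon form.
R2 ← R2 − (1/2)·R1: [0, 0, 0, 0]
R3 ← R3 − R1: [0, 0, 0, 0]
R4 ← R4 + (1/2)·R1: [0, 0, 0, 0]
R5 ← R5 − (1/2)·R1: [0, 0, 0, 0]
R6 ← R6 + (1/2)·R1: [0, 0, 0, 0]
Echelon form has 1 nonzero row, so rank(C) = 1.
The row space has dimension equal to the rank: 1.

1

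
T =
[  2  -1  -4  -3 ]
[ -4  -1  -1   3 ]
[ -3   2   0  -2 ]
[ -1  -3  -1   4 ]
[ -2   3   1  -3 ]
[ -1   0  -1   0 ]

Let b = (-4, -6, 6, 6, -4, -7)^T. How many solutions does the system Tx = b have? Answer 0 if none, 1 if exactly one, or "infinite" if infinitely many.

Row reduce the augmented matrix [T | b].
R2 ← R2 + (2)·R1: [0, -3, -9, -3, -14]
R3 ← R3 + (3/2)·R1: [0, 1/2, -6, -13/2, 0]
R4 ← R4 + (1/2)·R1: [0, -7/2, -3, 5/2, 4]
R5 ← R5 + R1: [0, 2, -3, -6, -8]
R6 ← R6 + (1/2)·R1: [0, -1/2, -3, -3/2, -9]
R3 ← R3 + (1/6)·R2: [0, 0, -15/2, -7, -7/3]
R4 ← R4 − (7/6)·R2: [0, 0, 15/2, 6, 61/3]
R5 ← R5 + (2/3)·R2: [0, 0, -9, -8, -52/3]
R6 ← R6 − (1/6)·R2: [0, 0, -3/2, -1, -20/3]
R4 ← R4 + R3: [0, 0, 0, -1, 18]
R5 ← R5 − (6/5)·R3: [0, 0, 0, 2/5, -218/15]
R6 ← R6 − (1/5)·R3: [0, 0, 0, 2/5, -31/5]
R5 ← R5 + (2/5)·R4: [0, 0, 0, 0, -22/3]
R6 ← R6 + (2/5)·R4: [0, 0, 0, 0, 1]
R6 ← R6 + (3/22)·R5: [0, 0, 0, 0, 0]
The echelon form has 5 nonzero rows; the last pivot sits in the augmented column, so rank(T) = 4 but rank([T|b]) = 5.
Since the ranks differ, the system is inconsistent.
It has no solutions.

0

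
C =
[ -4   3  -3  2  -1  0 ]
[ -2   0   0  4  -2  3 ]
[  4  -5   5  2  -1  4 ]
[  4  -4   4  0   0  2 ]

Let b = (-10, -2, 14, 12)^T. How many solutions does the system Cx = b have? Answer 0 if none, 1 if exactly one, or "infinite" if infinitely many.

infinite

Row reduce the augmented matrix [C | b].
R2 ← R2 − (1/2)·R1: [0, -3/2, 3/2, 3, -3/2, 3, 3]
R3 ← R3 + R1: [0, -2, 2, 4, -2, 4, 4]
R4 ← R4 + R1: [0, -1, 1, 2, -1, 2, 2]
R3 ← R3 − (4/3)·R2: [0, 0, 0, 0, 0, 0, 0]
R4 ← R4 − (2/3)·R2: [0, 0, 0, 0, 0, 0, 0]
The echelon form has 2 nonzero rows, and every pivot lies in the first 6 columns, so rank(C) = rank([C|b]) = 2.
The system is consistent.
rank = 2 < 6 unknowns, so there are infinitely many solutions.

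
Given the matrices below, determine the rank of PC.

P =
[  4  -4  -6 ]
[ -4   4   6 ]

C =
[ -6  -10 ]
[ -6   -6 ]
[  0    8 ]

1

First compute PC:
[[  0, -64],
 [  0,  64]]
Now row reduce the product.
R2 ← R2 + R1: [0, 0]
1 nonzero row, so rank(PC) = 1.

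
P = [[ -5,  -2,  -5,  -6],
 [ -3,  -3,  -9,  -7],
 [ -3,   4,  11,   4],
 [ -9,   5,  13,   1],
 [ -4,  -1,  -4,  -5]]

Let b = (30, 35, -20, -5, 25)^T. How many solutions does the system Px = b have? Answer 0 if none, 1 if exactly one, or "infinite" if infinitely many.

Row reduce the augmented matrix [P | b].
R2 ← R2 − (3/5)·R1: [0, -9/5, -6, -17/5, 17]
R3 ← R3 − (3/5)·R1: [0, 26/5, 14, 38/5, -38]
R4 ← R4 − (9/5)·R1: [0, 43/5, 22, 59/5, -59]
R5 ← R5 − (4/5)·R1: [0, 3/5, 0, -1/5, 1]
R3 ← R3 + (26/9)·R2: [0, 0, -10/3, -20/9, 100/9]
R4 ← R4 + (43/9)·R2: [0, 0, -20/3, -40/9, 200/9]
R5 ← R5 + (1/3)·R2: [0, 0, -2, -4/3, 20/3]
R4 ← R4 − (2)·R3: [0, 0, 0, 0, 0]
R5 ← R5 − (3/5)·R3: [0, 0, 0, 0, 0]
The echelon form has 3 nonzero rows, and every pivot lies in the first 4 columns, so rank(P) = rank([P|b]) = 3.
The system is consistent.
rank = 3 < 4 unknowns, so there are infinitely many solutions.

infinite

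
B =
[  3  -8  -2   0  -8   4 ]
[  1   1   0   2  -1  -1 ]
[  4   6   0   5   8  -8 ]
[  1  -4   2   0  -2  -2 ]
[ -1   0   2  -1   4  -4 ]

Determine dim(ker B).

1

Row reduce to echelon form.
R2 ← R2 − (1/3)·R1: [0, 11/3, 2/3, 2, 5/3, -7/3]
R3 ← R3 − (4/3)·R1: [0, 50/3, 8/3, 5, 56/3, -40/3]
R4 ← R4 − (1/3)·R1: [0, -4/3, 8/3, 0, 2/3, -10/3]
R5 ← R5 + (1/3)·R1: [0, -8/3, 4/3, -1, 4/3, -8/3]
R3 ← R3 − (50/11)·R2: [0, 0, -4/11, -45/11, 122/11, -30/11]
R4 ← R4 + (4/11)·R2: [0, 0, 32/11, 8/11, 14/11, -46/11]
R5 ← R5 + (8/11)·R2: [0, 0, 20/11, 5/11, 28/11, -48/11]
R4 ← R4 + (8)·R3: [0, 0, 0, -32, 90, -26]
R5 ← R5 + (5)·R3: [0, 0, 0, -20, 58, -18]
R5 ← R5 − (5/8)·R4: [0, 0, 0, 0, 7/4, -7/4]
5 nonzero rows, so rank(B) = 5.
B has 6 columns; by rank–nullity, nullity = 6 − 5 = 1.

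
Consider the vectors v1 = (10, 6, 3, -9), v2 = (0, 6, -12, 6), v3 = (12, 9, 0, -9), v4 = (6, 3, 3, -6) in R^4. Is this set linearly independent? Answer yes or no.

no

Form the matrix with these vectors as rows and row reduce.
R3 ← R3 − (6/5)·R1: [0, 9/5, -18/5, 9/5]
R4 ← R4 − (3/5)·R1: [0, -3/5, 6/5, -3/5]
R3 ← R3 − (3/10)·R2: [0, 0, 0, 0]
R4 ← R4 + (1/10)·R2: [0, 0, 0, 0]
2 nonzero rows, so the 4 vectors span a space of dimension 2.
Since 2 < 4, the vectors are linearly dependent.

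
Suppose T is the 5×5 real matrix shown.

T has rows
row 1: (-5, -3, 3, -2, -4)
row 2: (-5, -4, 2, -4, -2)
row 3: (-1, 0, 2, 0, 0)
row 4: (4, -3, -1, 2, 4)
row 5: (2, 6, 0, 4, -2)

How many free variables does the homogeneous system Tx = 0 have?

1

Row reduce to echelon form.
R2 ← R2 − R1: [0, -1, -1, -2, 2]
R3 ← R3 − (1/5)·R1: [0, 3/5, 7/5, 2/5, 4/5]
R4 ← R4 + (4/5)·R1: [0, -27/5, 7/5, 2/5, 4/5]
R5 ← R5 + (2/5)·R1: [0, 24/5, 6/5, 16/5, -18/5]
R3 ← R3 + (3/5)·R2: [0, 0, 4/5, -4/5, 2]
R4 ← R4 − (27/5)·R2: [0, 0, 34/5, 56/5, -10]
R5 ← R5 + (24/5)·R2: [0, 0, -18/5, -32/5, 6]
R4 ← R4 − (17/2)·R3: [0, 0, 0, 18, -27]
R5 ← R5 + (9/2)·R3: [0, 0, 0, -10, 15]
R5 ← R5 + (5/9)·R4: [0, 0, 0, 0, 0]
4 nonzero rows, so rank(T) = 4.
T has 5 columns; by rank–nullity, nullity = 5 − 4 = 1.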